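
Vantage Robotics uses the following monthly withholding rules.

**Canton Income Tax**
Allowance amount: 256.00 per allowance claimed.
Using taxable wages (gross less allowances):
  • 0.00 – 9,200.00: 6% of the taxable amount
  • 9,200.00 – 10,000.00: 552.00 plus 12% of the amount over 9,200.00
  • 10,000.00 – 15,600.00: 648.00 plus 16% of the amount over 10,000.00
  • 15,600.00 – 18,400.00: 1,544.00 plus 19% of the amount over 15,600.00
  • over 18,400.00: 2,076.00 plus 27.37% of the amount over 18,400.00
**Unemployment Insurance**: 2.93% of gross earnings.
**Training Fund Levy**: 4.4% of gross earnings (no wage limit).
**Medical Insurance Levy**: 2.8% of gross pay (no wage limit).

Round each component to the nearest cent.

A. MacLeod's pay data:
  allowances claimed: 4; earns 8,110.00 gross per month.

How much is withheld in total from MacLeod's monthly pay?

1,246.70

Canton Income Tax: taxable = 8,110.00 − 4×256.00 = 7,086.00
  6% × 7,086.00 = 425.16
Unemployment Insurance: 2.93% × 8,110.00 = 237.62
Training Fund Levy: 4.4% × 8,110.00 = 356.84
Medical Insurance Levy: 2.8% × 8,110.00 = 227.08
Total: 425.16 + 237.62 + 356.84 + 227.08 = 1,246.70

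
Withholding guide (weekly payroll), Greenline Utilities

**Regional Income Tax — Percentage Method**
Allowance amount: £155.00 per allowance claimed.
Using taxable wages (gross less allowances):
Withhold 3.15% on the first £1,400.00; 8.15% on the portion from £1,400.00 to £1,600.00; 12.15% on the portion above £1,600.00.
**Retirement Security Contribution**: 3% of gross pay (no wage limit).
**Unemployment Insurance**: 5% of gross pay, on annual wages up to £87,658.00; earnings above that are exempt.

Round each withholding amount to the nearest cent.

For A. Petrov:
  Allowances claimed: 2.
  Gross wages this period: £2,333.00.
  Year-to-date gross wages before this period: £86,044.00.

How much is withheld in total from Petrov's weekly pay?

Regional Income Tax: taxable = £2,333.00 − 2×£155.00 = £2,023.00
  £60.40 + 12.15% × (£2,023.00 − £1,600.00) = £60.40 + 12.15% × £423.00 = £111.79
Retirement Security Contribution: 3% × £2,333.00 = £69.99
Unemployment Insurance: cap £87,658.00 − YTD £86,044.00 = £1,614.00 subject; 5% × £1,614.00 = £80.70
Total: £111.79 + £69.99 + £80.70 = £262.48

£262.48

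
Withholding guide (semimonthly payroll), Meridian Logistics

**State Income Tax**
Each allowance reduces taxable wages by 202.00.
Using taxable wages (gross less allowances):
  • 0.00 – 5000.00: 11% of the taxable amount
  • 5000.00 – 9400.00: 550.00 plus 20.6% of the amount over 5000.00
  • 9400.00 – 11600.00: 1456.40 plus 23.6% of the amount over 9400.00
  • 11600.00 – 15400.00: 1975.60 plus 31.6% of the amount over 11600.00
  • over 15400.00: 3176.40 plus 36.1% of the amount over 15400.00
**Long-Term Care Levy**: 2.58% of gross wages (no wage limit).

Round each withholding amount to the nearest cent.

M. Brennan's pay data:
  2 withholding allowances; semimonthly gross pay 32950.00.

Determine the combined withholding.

10216.22

State Income Tax: taxable = 32950.00 − 2×202.00 = 32546.00
  3176.40 + 36.1% × (32546.00 − 15400.00) = 3176.40 + 36.1% × 17146.00 = 9366.11
Long-Term Care Levy: 2.58% × 32950.00 = 850.11
Total: 9366.11 + 850.11 = 10216.22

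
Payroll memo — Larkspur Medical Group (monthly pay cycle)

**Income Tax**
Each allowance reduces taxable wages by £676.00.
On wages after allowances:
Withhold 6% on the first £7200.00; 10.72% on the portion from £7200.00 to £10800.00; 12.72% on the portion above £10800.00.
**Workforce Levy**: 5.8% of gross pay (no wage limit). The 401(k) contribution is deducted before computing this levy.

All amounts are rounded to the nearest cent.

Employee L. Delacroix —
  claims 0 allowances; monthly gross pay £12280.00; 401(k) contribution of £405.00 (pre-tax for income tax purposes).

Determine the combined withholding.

Income Tax: taxable = £12280.00 − £405.00 = £11875.00
  £817.92 + 12.72% × (£11875.00 − £10800.00) = £817.92 + 12.72% × £1075.00 = £954.66
Workforce Levy: 5.8% × £11875.00 = £688.75
Total: £954.66 + £688.75 = £1643.41

£1643.41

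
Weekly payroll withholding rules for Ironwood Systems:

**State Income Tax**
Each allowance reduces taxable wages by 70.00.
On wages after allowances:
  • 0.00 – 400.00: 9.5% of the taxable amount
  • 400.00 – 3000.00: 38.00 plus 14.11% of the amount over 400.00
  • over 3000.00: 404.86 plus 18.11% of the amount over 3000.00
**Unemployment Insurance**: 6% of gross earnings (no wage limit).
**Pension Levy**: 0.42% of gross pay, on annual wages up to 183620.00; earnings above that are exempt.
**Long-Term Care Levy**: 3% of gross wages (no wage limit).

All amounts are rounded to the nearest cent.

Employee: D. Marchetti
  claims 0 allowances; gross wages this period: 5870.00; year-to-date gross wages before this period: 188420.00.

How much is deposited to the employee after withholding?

4417.08

State Income Tax: taxable = 5870.00
  404.86 + 18.11% × (5870.00 − 3000.00) = 404.86 + 18.11% × 2870.00 = 924.62
Unemployment Insurance: 6% × 5870.00 = 352.20
Pension Levy: YTD 188420.00 ≥ cap 183620.00 → 0.00
Long-Term Care Levy: 3% × 5870.00 = 176.10
Total withheld: 924.62 + 352.20 + 0.00 + 176.10 = 1452.92
Net pay: 5870.00 − 1452.92 = 4417.08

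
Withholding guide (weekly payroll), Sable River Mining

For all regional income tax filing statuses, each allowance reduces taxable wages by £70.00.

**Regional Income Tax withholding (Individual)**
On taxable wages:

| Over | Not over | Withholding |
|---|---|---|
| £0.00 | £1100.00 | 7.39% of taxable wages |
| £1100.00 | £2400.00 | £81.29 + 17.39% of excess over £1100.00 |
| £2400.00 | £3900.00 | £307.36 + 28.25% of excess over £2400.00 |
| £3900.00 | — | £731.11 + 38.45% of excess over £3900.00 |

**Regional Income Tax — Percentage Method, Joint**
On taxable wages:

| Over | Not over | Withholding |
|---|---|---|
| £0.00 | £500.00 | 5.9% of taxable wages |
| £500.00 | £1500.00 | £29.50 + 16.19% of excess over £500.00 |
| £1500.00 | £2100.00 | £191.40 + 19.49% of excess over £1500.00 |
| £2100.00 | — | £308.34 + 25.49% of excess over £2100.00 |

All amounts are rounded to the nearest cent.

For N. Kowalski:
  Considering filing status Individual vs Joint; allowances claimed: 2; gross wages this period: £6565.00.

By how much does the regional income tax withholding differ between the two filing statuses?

Regional Income Tax (Individual): taxable = £6565.00 − 2×£70.00 = £6425.00
  £731.11 + 38.45% × (£6425.00 − £3900.00) = £731.11 + 38.45% × £2525.00 = £1701.97
Regional Income Tax (Joint): taxable = £6565.00 − 2×£70.00 = £6425.00
  £308.34 + 25.49% × (£6425.00 − £2100.00) = £308.34 + 25.49% × £4325.00 = £1410.78
Difference: |£1701.97 − £1410.78| = £291.19 (higher under Individual)

£291.19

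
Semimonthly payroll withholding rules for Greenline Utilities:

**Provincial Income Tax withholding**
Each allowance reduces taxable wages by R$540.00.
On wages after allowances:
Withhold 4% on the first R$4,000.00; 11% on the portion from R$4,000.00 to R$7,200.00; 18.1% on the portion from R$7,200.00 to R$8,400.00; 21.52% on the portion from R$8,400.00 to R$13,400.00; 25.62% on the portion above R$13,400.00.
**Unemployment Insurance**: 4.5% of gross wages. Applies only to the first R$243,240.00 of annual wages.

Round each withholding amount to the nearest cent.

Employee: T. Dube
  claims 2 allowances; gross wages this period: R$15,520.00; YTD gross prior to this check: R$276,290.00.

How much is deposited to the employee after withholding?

Provincial Income Tax: taxable = R$15,520.00 − 2×R$540.00 = R$14,440.00
  R$1,805.20 + 25.62% × (R$14,440.00 − R$13,400.00) = R$1,805.20 + 25.62% × R$1,040.00 = R$2,071.65
Unemployment Insurance: YTD R$276,290.00 ≥ cap R$243,240.00 → R$0.00
Total withheld: R$2,071.65 + R$0.00 = R$2,071.65
Net pay: R$15,520.00 − R$2,071.65 = R$13,448.35

R$13,448.35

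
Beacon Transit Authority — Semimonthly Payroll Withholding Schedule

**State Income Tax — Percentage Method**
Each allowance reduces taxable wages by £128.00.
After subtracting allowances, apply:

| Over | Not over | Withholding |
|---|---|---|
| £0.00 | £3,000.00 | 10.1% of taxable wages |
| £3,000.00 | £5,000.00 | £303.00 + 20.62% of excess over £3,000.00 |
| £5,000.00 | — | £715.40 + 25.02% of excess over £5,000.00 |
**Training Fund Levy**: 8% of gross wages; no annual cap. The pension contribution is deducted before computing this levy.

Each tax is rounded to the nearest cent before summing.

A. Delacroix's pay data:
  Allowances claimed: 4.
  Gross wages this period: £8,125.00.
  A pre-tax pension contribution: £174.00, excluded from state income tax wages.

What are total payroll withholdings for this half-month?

£1,961.72

State Income Tax: taxable = £8,125.00 − £174.00 − 4×£128.00 = £7,439.00
  £715.40 + 25.02% × (£7,439.00 − £5,000.00) = £715.40 + 25.02% × £2,439.00 = £1,325.64
Training Fund Levy: 8% × £7,951.00 = £636.08
Total: £1,325.64 + £636.08 = £1,961.72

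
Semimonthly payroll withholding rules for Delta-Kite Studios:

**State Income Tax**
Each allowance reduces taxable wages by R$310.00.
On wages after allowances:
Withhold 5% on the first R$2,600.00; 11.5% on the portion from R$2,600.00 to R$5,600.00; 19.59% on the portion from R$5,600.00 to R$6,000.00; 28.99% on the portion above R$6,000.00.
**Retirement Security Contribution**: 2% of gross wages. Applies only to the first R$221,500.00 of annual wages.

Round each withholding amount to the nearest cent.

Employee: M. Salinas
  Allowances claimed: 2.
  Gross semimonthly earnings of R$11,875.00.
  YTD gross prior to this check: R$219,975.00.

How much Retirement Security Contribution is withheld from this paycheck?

Retirement Security Contribution: cap R$221,500.00 − YTD R$219,975.00 = R$1,525.00 subject; 2% × R$1,525.00 = R$30.50

R$30.50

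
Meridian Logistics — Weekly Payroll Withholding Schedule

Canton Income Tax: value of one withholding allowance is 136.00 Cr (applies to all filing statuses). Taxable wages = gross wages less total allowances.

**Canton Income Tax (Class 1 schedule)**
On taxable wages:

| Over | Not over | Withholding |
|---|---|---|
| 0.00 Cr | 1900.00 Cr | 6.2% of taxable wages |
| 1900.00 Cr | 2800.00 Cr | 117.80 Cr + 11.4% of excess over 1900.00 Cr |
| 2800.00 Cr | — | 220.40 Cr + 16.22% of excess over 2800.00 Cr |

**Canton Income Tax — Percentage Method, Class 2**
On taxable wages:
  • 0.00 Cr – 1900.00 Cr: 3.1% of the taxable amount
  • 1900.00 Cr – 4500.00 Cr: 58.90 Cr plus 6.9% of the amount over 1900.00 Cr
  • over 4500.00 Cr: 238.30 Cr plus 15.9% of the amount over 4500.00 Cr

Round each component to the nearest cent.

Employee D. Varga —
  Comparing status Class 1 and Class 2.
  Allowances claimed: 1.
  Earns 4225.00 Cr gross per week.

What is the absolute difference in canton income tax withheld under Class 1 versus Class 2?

Canton Income Tax (Class 1): taxable = 4225.00 Cr − 1×136.00 Cr = 4089.00 Cr
  220.40 Cr + 16.22% × (4089.00 Cr − 2800.00 Cr) = 220.40 Cr + 16.22% × 1289.00 Cr = 429.48 Cr
Canton Income Tax (Class 2): taxable = 4225.00 Cr − 1×136.00 Cr = 4089.00 Cr
  58.90 Cr + 6.9% × (4089.00 Cr − 1900.00 Cr) = 58.90 Cr + 6.9% × 2189.00 Cr = 209.94 Cr
Difference: |429.48 Cr − 209.94 Cr| = 219.54 Cr (higher under Class 1)

219.54 Cr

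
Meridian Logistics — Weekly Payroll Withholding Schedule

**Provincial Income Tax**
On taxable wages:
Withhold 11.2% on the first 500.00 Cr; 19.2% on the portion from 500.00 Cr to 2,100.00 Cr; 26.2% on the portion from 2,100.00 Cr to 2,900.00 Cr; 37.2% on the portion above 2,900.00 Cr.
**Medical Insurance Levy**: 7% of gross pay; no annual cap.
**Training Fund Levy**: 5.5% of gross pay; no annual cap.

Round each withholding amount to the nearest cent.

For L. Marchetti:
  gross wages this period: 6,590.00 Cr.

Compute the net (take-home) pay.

3,820.77 Cr

Provincial Income Tax: taxable = 6,590.00 Cr
  572.80 Cr + 37.2% × (6,590.00 Cr − 2,900.00 Cr) = 572.80 Cr + 37.2% × 3,690.00 Cr = 1,945.48 Cr
Medical Insurance Levy: 7% × 6,590.00 Cr = 461.30 Cr
Training Fund Levy: 5.5% × 6,590.00 Cr = 362.45 Cr
Total withheld: 1,945.48 Cr + 461.30 Cr + 362.45 Cr = 2,769.23 Cr
Net pay: 6,590.00 Cr − 2,769.23 Cr = 3,820.77 Cr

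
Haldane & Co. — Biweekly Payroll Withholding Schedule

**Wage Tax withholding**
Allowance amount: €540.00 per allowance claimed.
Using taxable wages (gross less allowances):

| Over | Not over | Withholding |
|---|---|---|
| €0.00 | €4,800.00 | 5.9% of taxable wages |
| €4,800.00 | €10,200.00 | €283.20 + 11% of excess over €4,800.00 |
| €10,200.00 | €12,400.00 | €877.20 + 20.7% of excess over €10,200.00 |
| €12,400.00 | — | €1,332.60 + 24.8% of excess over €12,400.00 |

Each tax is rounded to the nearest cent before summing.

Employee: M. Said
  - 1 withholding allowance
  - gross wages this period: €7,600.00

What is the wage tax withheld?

€531.80

Wage Tax: taxable = €7,600.00 − 1×€540.00 = €7,060.00
  €283.20 + 11% × (€7,060.00 − €4,800.00) = €283.20 + 11% × €2,260.00 = €531.80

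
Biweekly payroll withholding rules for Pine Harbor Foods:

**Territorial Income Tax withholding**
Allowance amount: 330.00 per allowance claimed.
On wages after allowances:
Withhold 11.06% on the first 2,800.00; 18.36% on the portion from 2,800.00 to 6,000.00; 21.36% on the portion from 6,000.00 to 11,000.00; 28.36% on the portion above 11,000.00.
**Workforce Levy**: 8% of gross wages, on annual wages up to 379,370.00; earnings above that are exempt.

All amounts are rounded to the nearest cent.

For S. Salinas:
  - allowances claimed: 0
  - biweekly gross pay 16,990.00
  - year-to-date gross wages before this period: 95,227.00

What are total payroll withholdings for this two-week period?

Territorial Income Tax: taxable = 16,990.00
  1,965.20 + 28.36% × (16,990.00 − 11,000.00) = 1,965.20 + 28.36% × 5,990.00 = 3,663.96
Workforce Levy: 8% × 16,990.00 = 1,359.20
Total: 3,663.96 + 1,359.20 = 5,023.16

5,023.16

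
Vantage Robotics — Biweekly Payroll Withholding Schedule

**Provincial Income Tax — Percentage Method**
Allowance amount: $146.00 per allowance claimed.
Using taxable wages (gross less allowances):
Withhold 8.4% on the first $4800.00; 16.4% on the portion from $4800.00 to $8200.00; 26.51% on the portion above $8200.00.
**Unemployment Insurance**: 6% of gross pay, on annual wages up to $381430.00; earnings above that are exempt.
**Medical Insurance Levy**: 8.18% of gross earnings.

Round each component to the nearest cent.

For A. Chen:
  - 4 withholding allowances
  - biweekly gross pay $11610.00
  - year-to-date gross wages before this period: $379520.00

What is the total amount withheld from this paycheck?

Provincial Income Tax: taxable = $11610.00 − 4×$146.00 = $11026.00
  $960.80 + 26.51% × ($11026.00 − $8200.00) = $960.80 + 26.51% × $2826.00 = $1709.97
Unemployment Insurance: cap $381430.00 − YTD $379520.00 = $1910.00 subject; 6% × $1910.00 = $114.60
Medical Insurance Levy: 8.18% × $11610.00 = $949.70
Total: $1709.97 + $114.60 + $949.70 = $2774.27

$2774.27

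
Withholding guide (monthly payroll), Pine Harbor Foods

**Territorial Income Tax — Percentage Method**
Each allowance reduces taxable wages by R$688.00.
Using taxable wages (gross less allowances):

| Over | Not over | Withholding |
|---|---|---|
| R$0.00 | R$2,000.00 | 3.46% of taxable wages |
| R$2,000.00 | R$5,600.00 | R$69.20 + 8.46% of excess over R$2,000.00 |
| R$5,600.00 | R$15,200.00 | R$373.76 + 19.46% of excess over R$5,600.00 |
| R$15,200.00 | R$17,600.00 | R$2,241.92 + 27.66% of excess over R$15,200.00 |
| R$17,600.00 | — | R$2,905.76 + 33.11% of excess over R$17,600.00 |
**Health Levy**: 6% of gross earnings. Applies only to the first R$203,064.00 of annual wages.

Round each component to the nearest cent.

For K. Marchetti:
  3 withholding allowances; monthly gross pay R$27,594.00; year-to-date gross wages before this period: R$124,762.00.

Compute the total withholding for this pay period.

Territorial Income Tax: taxable = R$27,594.00 − 3×R$688.00 = R$25,530.00
  R$2,905.76 + 33.11% × (R$25,530.00 − R$17,600.00) = R$2,905.76 + 33.11% × R$7,930.00 = R$5,531.38
Health Levy: 6% × R$27,594.00 = R$1,655.64
Total: R$5,531.38 + R$1,655.64 = R$7,187.02

R$7,187.02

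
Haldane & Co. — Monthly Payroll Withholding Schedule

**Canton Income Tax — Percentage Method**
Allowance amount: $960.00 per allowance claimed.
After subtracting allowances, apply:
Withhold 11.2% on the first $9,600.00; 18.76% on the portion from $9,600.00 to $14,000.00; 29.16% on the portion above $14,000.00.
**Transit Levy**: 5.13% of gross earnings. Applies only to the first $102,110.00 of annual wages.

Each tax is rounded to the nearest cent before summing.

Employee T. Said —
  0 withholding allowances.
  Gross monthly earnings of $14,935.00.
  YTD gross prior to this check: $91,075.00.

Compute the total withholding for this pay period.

$2,739.39

Canton Income Tax: taxable = $14,935.00
  $1,900.64 + 29.16% × ($14,935.00 − $14,000.00) = $1,900.64 + 29.16% × $935.00 = $2,173.29
Transit Levy: cap $102,110.00 − YTD $91,075.00 = $11,035.00 subject; 5.13% × $11,035.00 = $566.10
Total: $2,173.29 + $566.10 = $2,739.39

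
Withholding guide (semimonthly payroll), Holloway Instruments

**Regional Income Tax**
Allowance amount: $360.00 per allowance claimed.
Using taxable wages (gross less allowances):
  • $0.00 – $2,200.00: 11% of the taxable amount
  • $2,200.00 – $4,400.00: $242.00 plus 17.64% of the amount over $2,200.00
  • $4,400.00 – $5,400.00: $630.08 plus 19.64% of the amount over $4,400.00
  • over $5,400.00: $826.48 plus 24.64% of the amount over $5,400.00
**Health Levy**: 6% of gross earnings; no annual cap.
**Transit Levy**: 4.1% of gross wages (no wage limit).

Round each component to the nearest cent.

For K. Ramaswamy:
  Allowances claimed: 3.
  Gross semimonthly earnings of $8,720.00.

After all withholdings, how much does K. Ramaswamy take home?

Regional Income Tax: taxable = $8,720.00 − 3×$360.00 = $7,640.00
  $826.48 + 24.64% × ($7,640.00 − $5,400.00) = $826.48 + 24.64% × $2,240.00 = $1,378.42
Health Levy: 6% × $8,720.00 = $523.20
Transit Levy: 4.1% × $8,720.00 = $357.52
Total withheld: $1,378.42 + $523.20 + $357.52 = $2,259.14
Net pay: $8,720.00 − $2,259.14 = $6,460.86

$6,460.86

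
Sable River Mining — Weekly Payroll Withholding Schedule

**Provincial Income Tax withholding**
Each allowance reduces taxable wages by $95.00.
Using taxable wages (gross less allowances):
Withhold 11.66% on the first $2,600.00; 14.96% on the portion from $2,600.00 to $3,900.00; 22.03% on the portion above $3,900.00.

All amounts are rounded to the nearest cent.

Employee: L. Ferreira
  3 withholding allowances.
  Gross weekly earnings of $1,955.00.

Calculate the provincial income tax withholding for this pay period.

Provincial Income Tax: taxable = $1,955.00 − 3×$95.00 = $1,670.00
  11.66% × $1,670.00 = $194.72

$194.72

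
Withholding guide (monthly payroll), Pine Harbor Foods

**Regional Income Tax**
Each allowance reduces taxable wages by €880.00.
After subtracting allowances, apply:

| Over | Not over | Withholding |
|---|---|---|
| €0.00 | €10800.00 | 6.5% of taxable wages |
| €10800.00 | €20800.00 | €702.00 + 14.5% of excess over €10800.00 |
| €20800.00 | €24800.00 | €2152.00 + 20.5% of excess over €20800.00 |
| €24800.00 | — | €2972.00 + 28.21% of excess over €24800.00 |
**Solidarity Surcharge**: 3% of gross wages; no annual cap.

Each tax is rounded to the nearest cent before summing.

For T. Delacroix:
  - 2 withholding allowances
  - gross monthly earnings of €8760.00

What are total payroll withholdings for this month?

Regional Income Tax: taxable = €8760.00 − 2×€880.00 = €7000.00
  6.5% × €7000.00 = €455.00
Solidarity Surcharge: 3% × €8760.00 = €262.80
Total: €455.00 + €262.80 = €717.80

€717.80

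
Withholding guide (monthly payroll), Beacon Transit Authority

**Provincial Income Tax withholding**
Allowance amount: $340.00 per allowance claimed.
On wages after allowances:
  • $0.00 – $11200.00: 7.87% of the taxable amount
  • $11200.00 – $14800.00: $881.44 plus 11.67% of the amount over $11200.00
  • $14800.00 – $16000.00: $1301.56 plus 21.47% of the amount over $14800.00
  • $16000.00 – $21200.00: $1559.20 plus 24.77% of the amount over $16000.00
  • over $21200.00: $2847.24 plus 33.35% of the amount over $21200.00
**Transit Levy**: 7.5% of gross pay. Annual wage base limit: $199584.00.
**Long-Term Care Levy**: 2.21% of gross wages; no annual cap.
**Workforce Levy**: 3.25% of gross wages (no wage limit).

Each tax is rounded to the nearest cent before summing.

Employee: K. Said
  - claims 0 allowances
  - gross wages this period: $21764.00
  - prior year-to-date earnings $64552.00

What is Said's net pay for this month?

$15908.06

Provincial Income Tax: taxable = $21764.00
  $2847.24 + 33.35% × ($21764.00 − $21200.00) = $2847.24 + 33.35% × $564.00 = $3035.33
Transit Levy: 7.5% × $21764.00 = $1632.30
Long-Term Care Levy: 2.21% × $21764.00 = $480.98
Workforce Levy: 3.25% × $21764.00 = $707.33
Total withheld: $3035.33 + $1632.30 + $480.98 + $707.33 = $5855.94
Net pay: $21764.00 − $5855.94 = $15908.06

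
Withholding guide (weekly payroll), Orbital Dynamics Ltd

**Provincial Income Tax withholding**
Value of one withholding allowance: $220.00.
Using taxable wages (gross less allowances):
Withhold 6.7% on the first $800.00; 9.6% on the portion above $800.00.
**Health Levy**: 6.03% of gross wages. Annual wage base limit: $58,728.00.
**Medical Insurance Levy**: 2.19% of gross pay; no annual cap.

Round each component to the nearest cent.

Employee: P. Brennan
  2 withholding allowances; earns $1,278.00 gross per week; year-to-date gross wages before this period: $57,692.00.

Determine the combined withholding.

$147.71

Provincial Income Tax: taxable = $1,278.00 − 2×$220.00 = $838.00
  $53.60 + 9.6% × ($838.00 − $800.00) = $53.60 + 9.6% × $38.00 = $57.25
Health Levy: cap $58,728.00 − YTD $57,692.00 = $1,036.00 subject; 6.03% × $1,036.00 = $62.47
Medical Insurance Levy: 2.19% × $1,278.00 = $27.99
Total: $57.25 + $62.47 + $27.99 = $147.71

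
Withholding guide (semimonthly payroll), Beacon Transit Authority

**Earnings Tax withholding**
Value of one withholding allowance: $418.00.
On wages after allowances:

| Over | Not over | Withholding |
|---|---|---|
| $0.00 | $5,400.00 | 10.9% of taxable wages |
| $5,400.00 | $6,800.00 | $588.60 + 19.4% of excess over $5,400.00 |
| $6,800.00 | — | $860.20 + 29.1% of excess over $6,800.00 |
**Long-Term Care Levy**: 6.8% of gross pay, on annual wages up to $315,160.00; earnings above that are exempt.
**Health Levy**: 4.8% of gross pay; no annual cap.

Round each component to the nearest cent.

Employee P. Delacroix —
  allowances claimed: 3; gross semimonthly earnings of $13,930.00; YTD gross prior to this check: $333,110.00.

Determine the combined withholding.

$3,238.76

Earnings Tax: taxable = $13,930.00 − 3×$418.00 = $12,676.00
  $860.20 + 29.1% × ($12,676.00 − $6,800.00) = $860.20 + 29.1% × $5,876.00 = $2,570.12
Long-Term Care Levy: YTD $333,110.00 ≥ cap $315,160.00 → $0.00
Health Levy: 4.8% × $13,930.00 = $668.64
Total: $2,570.12 + $0.00 + $668.64 = $3,238.76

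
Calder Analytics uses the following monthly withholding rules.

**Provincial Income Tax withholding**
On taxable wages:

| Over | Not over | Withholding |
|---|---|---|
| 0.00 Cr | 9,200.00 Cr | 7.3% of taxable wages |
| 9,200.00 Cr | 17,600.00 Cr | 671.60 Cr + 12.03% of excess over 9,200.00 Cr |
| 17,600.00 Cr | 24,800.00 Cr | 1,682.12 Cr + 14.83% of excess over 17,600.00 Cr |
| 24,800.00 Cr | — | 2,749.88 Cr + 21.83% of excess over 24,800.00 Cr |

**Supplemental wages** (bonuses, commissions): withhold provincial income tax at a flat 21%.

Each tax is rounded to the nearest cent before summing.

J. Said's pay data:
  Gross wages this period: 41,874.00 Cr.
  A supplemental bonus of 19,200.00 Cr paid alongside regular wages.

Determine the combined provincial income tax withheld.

10,509.13 Cr

Provincial Income Tax: taxable = 41,874.00 Cr
  2,749.88 Cr + 21.83% × (41,874.00 Cr − 24,800.00 Cr) = 2,749.88 Cr + 21.83% × 17,074.00 Cr = 6,477.13 Cr
Supplemental (21% flat on bonus): 21% × 19,200.00 Cr = 4,032.00 Cr
Total provincial income tax: 6,477.13 Cr + 4,032.00 Cr = 10,509.13 Cr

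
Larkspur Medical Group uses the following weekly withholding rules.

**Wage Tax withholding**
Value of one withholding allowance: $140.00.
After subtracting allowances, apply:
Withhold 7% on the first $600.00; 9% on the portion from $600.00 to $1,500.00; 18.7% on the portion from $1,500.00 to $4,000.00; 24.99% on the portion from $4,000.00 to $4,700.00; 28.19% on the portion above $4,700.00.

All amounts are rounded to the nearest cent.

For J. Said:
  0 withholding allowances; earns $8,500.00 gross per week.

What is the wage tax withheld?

$1,836.65

Wage Tax: taxable = $8,500.00
  $765.43 + 28.19% × ($8,500.00 − $4,700.00) = $765.43 + 28.19% × $3,800.00 = $1,836.65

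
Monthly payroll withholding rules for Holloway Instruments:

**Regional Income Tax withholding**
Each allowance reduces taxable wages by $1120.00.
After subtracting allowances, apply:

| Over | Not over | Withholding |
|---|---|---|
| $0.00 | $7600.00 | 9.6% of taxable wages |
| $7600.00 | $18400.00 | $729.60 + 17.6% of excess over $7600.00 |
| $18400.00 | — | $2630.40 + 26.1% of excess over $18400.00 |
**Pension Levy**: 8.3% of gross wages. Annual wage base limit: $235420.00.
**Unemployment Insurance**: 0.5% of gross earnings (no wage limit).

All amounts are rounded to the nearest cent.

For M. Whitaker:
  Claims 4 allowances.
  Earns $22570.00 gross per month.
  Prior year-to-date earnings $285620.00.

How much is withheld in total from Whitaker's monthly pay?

$2688.69

Regional Income Tax: taxable = $22570.00 − 4×$1120.00 = $18090.00
  $729.60 + 17.6% × ($18090.00 − $7600.00) = $729.60 + 17.6% × $10490.00 = $2575.84
Pension Levy: YTD $285620.00 ≥ cap $235420.00 → $0.00
Unemployment Insurance: 0.5% × $22570.00 = $112.85
Total: $2575.84 + $0.00 + $112.85 = $2688.69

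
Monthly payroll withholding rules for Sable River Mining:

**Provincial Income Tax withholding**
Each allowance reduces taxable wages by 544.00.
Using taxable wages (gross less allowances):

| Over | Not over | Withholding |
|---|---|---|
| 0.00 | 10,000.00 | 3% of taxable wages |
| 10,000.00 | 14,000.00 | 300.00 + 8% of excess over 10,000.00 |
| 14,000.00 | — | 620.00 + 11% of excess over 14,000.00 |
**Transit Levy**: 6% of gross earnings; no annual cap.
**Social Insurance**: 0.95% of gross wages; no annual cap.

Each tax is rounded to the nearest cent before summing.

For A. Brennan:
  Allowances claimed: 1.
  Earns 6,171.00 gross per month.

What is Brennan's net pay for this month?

Provincial Income Tax: taxable = 6,171.00 − 1×544.00 = 5,627.00
  3% × 5,627.00 = 168.81
Transit Levy: 6% × 6,171.00 = 370.26
Social Insurance: 0.95% × 6,171.00 = 58.62
Total withheld: 168.81 + 370.26 + 58.62 = 597.69
Net pay: 6,171.00 − 597.69 = 5,573.31

5,573.31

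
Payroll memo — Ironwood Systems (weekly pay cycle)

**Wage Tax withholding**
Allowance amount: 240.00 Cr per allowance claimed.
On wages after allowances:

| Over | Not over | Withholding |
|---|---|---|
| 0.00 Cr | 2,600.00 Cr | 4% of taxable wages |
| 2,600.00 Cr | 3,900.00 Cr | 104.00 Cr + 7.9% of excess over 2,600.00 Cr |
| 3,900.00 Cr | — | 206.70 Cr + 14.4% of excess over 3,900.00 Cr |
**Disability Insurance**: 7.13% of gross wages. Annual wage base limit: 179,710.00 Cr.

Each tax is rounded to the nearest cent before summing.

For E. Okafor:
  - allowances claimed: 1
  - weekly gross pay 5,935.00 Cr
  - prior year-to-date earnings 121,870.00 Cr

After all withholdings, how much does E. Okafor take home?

5,046.65 Cr

Wage Tax: taxable = 5,935.00 Cr − 1×240.00 Cr = 5,695.00 Cr
  206.70 Cr + 14.4% × (5,695.00 Cr − 3,900.00 Cr) = 206.70 Cr + 14.4% × 1,795.00 Cr = 465.18 Cr
Disability Insurance: 7.13% × 5,935.00 Cr = 423.17 Cr
Total withheld: 465.18 Cr + 423.17 Cr = 888.35 Cr
Net pay: 5,935.00 Cr − 888.35 Cr = 5,046.65 Cr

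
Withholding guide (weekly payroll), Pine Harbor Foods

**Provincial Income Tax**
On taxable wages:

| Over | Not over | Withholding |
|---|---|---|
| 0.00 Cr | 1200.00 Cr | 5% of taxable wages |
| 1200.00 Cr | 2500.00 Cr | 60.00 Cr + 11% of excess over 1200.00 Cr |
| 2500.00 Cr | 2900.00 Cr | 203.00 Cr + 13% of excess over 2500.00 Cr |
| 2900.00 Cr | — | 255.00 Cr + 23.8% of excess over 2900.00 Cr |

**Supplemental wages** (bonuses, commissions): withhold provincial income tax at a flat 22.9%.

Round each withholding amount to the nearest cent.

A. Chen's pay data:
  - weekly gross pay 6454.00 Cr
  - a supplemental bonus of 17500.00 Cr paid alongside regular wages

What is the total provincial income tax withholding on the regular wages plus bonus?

Provincial Income Tax: taxable = 6454.00 Cr
  255.00 Cr + 23.8% × (6454.00 Cr − 2900.00 Cr) = 255.00 Cr + 23.8% × 3554.00 Cr = 1100.85 Cr
Supplemental (22.9% flat on bonus): 22.9% × 17500.00 Cr = 4007.50 Cr
Total provincial income tax: 1100.85 Cr + 4007.50 Cr = 5108.35 Cr

5108.35 Cr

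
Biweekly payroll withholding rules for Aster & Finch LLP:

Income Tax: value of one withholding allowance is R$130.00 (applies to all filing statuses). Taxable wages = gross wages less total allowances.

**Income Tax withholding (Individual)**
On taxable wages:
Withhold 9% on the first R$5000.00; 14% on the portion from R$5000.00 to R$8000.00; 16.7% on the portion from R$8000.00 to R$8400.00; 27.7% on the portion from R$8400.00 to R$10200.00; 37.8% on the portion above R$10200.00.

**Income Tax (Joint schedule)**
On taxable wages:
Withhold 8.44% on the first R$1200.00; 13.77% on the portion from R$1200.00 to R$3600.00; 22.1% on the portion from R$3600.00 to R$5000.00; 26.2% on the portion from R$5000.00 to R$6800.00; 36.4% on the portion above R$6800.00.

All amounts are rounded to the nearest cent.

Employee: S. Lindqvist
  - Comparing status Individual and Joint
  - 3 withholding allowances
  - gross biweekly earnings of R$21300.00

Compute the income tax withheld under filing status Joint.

R$6348.80

Income Tax (Joint): taxable = R$21300.00 − 3×R$130.00 = R$20910.00
  R$1212.76 + 36.4% × (R$20910.00 − R$6800.00) = R$1212.76 + 36.4% × R$14110.00 = R$6348.80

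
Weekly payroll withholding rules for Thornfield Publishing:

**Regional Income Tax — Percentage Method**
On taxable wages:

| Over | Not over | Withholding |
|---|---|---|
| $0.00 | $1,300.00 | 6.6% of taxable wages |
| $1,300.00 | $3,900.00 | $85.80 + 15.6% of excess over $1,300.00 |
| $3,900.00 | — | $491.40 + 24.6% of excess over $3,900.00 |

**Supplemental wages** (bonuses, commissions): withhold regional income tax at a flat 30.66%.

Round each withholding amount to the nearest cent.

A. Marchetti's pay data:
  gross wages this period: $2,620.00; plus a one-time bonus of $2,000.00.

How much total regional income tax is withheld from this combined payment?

$904.92

Regional Income Tax: taxable = $2,620.00
  $85.80 + 15.6% × ($2,620.00 − $1,300.00) = $85.80 + 15.6% × $1,320.00 = $291.72
Supplemental (30.66% flat on bonus): 30.66% × $2,000.00 = $613.20
Total regional income tax: $291.72 + $613.20 = $904.92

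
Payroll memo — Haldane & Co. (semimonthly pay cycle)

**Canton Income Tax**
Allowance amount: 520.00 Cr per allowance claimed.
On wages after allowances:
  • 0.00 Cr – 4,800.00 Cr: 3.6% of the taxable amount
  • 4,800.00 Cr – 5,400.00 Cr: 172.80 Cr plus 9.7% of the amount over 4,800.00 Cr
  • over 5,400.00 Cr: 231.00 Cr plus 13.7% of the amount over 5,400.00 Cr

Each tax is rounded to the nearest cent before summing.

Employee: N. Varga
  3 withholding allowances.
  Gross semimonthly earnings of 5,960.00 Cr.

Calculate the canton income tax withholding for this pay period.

158.40 Cr

Canton Income Tax: taxable = 5,960.00 Cr − 3×520.00 Cr = 4,400.00 Cr
  3.6% × 4,400.00 Cr = 158.40 Cr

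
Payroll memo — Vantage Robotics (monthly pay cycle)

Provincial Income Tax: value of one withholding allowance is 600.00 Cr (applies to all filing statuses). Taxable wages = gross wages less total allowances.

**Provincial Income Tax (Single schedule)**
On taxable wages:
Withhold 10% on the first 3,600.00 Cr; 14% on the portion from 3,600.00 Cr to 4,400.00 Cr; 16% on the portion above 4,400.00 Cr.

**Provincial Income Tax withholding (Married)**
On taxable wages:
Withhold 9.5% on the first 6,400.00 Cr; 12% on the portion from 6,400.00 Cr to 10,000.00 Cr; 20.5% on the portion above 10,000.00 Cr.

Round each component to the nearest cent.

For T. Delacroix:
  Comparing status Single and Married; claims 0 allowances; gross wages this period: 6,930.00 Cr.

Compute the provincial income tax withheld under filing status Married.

Provincial Income Tax (Married): taxable = 6,930.00 Cr
  608.00 Cr + 12% × (6,930.00 Cr − 6,400.00 Cr) = 608.00 Cr + 12% × 530.00 Cr = 671.60 Cr

671.60 Cr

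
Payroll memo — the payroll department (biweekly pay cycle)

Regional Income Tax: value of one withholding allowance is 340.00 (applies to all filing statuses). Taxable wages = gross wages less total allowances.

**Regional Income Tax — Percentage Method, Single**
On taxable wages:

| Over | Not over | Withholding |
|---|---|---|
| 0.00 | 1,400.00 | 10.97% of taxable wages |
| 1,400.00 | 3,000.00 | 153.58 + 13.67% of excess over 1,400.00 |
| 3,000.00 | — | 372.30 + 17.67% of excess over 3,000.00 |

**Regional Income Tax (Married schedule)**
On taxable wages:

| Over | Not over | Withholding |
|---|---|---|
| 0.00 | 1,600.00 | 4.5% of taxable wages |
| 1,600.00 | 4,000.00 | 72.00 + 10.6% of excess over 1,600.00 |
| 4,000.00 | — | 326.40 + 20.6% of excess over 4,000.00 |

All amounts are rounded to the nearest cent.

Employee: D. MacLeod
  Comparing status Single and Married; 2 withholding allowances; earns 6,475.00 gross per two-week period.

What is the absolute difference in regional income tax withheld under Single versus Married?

Regional Income Tax (Single): taxable = 6,475.00 − 2×340.00 = 5,795.00
  372.30 + 17.67% × (5,795.00 − 3,000.00) = 372.30 + 17.67% × 2,795.00 = 866.18
Regional Income Tax (Married): taxable = 6,475.00 − 2×340.00 = 5,795.00
  326.40 + 20.6% × (5,795.00 − 4,000.00) = 326.40 + 20.6% × 1,795.00 = 696.17
Difference: |866.18 − 696.17| = 170.01 (higher under Single)

170.01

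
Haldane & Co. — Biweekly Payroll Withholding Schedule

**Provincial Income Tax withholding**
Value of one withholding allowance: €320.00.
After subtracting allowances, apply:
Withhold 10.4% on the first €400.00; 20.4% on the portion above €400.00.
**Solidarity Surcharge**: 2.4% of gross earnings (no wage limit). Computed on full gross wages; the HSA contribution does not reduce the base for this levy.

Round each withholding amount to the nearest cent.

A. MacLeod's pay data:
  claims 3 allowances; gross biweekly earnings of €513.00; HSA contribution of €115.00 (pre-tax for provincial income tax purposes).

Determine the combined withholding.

€12.31

Provincial Income Tax: taxable = €513.00 − €115.00 − 3×€320.00 = €-562.00
  Taxable ≤ 0 → €0.00
Solidarity Surcharge: 2.4% × €513.00 = €12.31
Total: €0.00 + €12.31 = €12.31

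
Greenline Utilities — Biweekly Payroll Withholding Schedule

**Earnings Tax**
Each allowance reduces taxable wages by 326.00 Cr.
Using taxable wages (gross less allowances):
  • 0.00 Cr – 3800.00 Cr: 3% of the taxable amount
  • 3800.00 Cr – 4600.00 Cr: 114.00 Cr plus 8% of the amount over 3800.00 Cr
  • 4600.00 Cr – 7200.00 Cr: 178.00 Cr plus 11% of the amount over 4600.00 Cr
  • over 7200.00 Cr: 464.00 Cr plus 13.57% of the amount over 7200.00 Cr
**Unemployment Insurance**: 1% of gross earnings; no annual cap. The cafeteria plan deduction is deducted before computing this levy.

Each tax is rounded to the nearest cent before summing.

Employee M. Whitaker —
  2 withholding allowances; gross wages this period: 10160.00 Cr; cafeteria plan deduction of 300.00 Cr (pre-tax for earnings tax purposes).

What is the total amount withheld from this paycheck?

835.09 Cr

Earnings Tax: taxable = 10160.00 Cr − 300.00 Cr − 2×326.00 Cr = 9208.00 Cr
  464.00 Cr + 13.57% × (9208.00 Cr − 7200.00 Cr) = 464.00 Cr + 13.57% × 2008.00 Cr = 736.49 Cr
Unemployment Insurance: 1% × 9860.00 Cr = 98.60 Cr
Total: 736.49 Cr + 98.60 Cr = 835.09 Cr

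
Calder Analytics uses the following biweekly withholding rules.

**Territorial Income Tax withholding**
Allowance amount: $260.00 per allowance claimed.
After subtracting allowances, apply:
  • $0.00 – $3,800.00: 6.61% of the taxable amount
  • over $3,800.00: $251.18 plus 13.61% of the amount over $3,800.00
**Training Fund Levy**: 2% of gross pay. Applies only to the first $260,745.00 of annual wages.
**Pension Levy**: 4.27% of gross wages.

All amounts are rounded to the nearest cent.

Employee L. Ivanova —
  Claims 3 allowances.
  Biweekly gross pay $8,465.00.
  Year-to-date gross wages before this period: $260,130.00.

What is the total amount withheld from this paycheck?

$1,153.69

Territorial Income Tax: taxable = $8,465.00 − 3×$260.00 = $7,685.00
  $251.18 + 13.61% × ($7,685.00 − $3,800.00) = $251.18 + 13.61% × $3,885.00 = $779.93
Training Fund Levy: cap $260,745.00 − YTD $260,130.00 = $615.00 subject; 2% × $615.00 = $12.30
Pension Levy: 4.27% × $8,465.00 = $361.46
Total: $779.93 + $12.30 + $361.46 = $1,153.69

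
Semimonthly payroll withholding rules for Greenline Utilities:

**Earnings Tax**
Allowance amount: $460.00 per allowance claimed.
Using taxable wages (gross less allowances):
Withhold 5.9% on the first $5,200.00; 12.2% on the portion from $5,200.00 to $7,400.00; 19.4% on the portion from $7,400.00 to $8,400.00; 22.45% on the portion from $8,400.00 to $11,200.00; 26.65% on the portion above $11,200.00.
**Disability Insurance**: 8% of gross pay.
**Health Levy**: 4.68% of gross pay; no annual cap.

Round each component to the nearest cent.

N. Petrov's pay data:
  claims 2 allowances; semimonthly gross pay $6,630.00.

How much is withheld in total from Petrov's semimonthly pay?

$1,209.70

Earnings Tax: taxable = $6,630.00 − 2×$460.00 = $5,710.00
  $306.80 + 12.2% × ($5,710.00 − $5,200.00) = $306.80 + 12.2% × $510.00 = $369.02
Disability Insurance: 8% × $6,630.00 = $530.40
Health Levy: 4.68% × $6,630.00 = $310.28
Total: $369.02 + $530.40 + $310.28 = $1,209.70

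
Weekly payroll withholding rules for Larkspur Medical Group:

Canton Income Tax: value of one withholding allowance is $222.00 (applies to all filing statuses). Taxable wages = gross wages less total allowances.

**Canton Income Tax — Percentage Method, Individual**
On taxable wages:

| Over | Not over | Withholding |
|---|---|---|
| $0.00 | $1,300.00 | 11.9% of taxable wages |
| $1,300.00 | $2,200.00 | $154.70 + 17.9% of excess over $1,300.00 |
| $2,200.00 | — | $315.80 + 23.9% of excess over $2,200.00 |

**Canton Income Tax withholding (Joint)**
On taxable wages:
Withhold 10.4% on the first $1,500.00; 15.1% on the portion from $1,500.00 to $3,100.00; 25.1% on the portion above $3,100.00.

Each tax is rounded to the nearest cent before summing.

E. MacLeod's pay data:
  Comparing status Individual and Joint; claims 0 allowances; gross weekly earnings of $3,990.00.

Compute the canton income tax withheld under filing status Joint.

$620.99

Canton Income Tax (Joint): taxable = $3,990.00
  $397.60 + 25.1% × ($3,990.00 − $3,100.00) = $397.60 + 25.1% × $890.00 = $620.99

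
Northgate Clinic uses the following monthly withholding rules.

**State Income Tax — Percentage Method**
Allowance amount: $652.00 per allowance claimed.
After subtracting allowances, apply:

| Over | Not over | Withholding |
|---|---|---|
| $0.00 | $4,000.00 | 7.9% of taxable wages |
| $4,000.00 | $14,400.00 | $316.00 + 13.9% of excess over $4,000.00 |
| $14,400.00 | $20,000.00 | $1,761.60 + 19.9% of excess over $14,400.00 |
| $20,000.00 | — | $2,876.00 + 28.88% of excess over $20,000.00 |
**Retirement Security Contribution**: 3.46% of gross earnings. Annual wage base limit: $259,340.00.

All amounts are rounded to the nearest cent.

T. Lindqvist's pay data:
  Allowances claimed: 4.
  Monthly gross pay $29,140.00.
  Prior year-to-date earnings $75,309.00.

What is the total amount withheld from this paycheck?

State Income Tax: taxable = $29,140.00 − 4×$652.00 = $26,532.00
  $2,876.00 + 28.88% × ($26,532.00 − $20,000.00) = $2,876.00 + 28.88% × $6,532.00 = $4,762.44
Retirement Security Contribution: 3.46% × $29,140.00 = $1,008.24
Total: $4,762.44 + $1,008.24 = $5,770.68

$5,770.68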